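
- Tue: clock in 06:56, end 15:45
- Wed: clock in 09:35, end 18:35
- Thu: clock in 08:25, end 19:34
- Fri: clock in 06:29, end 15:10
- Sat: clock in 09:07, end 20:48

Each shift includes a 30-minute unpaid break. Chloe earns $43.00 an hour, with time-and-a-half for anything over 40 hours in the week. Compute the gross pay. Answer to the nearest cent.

Tue: 06:56–15:45 = 8 h 49 min; less 30 min break → 8 h 19 min
Wed: 09:35–18:35 = 9 h 0 min; less 30 min break → 8 h 30 min
Thu: 08:25–19:34 = 11 h 9 min; less 30 min break → 10 h 39 min
Fri: 06:29–15:10 = 8 h 41 min; less 30 min break → 8 h 11 min
Sat: 09:07–20:48 = 11 h 41 min; less 30 min break → 11 h 11 min
Total worked: 46 h 50 min = 2810 min.
Regular 40 h 0 min = 2400 min at $43.00/h; overtime 6 h 50 min = 410 min at $64.50/h.
Pay = (2400 × $43.00 + 410 × $64.50) ÷ 60 = $2160.75.

$2160.75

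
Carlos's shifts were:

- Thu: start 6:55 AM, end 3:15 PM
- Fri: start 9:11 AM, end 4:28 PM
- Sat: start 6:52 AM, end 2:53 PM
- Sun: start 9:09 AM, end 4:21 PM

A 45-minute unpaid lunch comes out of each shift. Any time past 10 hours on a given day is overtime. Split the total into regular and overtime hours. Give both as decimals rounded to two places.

Thu: 6:55 AM–3:15 PM = 8 h 20 min; less 45 min break → 7 h 35 min
Fri: 9:11 AM–4:28 PM = 7 h 17 min; less 45 min break → 6 h 32 min
Sat: 6:52 AM–2:53 PM = 8 h 1 min; less 45 min break → 7 h 16 min
Sun: 9:09 AM–4:21 PM = 7 h 12 min; less 45 min break → 6 h 27 min
Thu reg 7 h 35 min / OT 0 h 0 min; Fri reg 6 h 32 min / OT 0 h 0 min; Sat reg 7 h 16 min / OT 0 h 0 min; Sun reg 6 h 27 min / OT 0 h 0 min.
Totals: regular 27 h 50 min, overtime 0 h 0 min.

Regular 27.83 hours, overtime 0.00 hours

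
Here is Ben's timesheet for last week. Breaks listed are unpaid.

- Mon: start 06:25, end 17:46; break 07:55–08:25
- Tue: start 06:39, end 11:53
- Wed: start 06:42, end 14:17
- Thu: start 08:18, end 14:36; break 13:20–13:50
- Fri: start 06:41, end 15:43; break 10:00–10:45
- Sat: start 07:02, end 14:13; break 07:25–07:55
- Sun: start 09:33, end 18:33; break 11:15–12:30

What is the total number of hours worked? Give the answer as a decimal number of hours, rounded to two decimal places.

52.18 hours

Mon: 06:25–17:46 = 11 h 21 min; less 30 min break → 10 h 51 min
Tue: 06:39–11:53 = 5 h 14 min
Wed: 06:42–14:17 = 7 h 35 min
Thu: 08:18–14:36 = 6 h 18 min; less 30 min break → 5 h 48 min
Fri: 06:41–15:43 = 9 h 2 min; less 45 min break → 8 h 17 min
Sat: 07:02–14:13 = 7 h 11 min; less 30 min break → 6 h 41 min
Sun: 09:33–18:33 = 9 h 0 min; less 75 min break → 7 h 45 min
Total: 10 h 51 min + 5 h 14 min + 7 h 35 min + 5 h 48 min + 8 h 17 min + 6 h 41 min + 7 h 45 min = 52 h 11 min.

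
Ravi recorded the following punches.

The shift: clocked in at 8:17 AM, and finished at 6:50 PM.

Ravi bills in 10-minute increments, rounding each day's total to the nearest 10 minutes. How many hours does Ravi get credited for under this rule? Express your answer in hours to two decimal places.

10.50 hours

The shift: 8:17 AM–6:50 PM = 10 h 33 min → rounds to 10 h 30 min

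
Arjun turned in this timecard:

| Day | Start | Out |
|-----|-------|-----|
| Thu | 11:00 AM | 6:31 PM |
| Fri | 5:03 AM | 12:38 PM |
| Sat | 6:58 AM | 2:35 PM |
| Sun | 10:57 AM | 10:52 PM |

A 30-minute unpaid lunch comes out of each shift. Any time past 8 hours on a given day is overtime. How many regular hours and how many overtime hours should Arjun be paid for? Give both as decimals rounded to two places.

Regular 29.22 hours, overtime 3.42 hours

Thu: 11:00 AM–6:31 PM = 7 h 31 min; less 30 min break → 7 h 1 min
Fri: 5:03 AM–12:38 PM = 7 h 35 min; less 30 min break → 7 h 5 min
Sat: 6:58 AM–2:35 PM = 7 h 37 min; less 30 min break → 7 h 7 min
Sun: 10:57 AM–10:52 PM = 11 h 55 min; less 30 min break → 11 h 25 min
Thu reg 7 h 1 min / OT 0 h 0 min; Fri reg 7 h 5 min / OT 0 h 0 min; Sat reg 7 h 7 min / OT 0 h 0 min; Sun reg 8 h 0 min / OT 3 h 25 min.
Totals: regular 29 h 13 min, overtime 3 h 25 min.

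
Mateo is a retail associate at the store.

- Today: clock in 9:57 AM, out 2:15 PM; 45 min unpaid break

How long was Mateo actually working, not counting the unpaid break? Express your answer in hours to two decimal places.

Today: 9:57 AM–2:15 PM = 4 h 18 min; less 45 min break → 3 h 33 min

3.55 hours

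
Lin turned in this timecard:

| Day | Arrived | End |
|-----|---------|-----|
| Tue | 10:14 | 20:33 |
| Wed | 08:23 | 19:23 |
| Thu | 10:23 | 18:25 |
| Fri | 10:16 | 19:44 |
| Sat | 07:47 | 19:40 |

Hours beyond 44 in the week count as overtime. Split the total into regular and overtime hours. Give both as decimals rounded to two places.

Tue: 10:14–20:33 = 10 h 19 min
Wed: 08:23–19:23 = 11 h 0 min
Thu: 10:23–18:25 = 8 h 2 min
Fri: 10:16–19:44 = 9 h 28 min
Sat: 07:47–19:40 = 11 h 53 min
Total worked: 50 h 42 min = 50.70 h.
Threshold 44 h → overtime 6 h 42 min, regular 44 h 0 min.

Regular 44.00 hours, overtime 6.70 hours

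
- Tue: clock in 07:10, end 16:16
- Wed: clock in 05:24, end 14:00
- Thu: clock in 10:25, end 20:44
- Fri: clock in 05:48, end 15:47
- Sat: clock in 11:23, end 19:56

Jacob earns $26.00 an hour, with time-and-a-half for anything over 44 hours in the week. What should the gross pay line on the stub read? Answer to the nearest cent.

Tue: 07:10–16:16 = 9 h 6 min
Wed: 05:24–14:00 = 8 h 36 min
Thu: 10:25–20:44 = 10 h 19 min
Fri: 05:48–15:47 = 9 h 59 min
Sat: 11:23–19:56 = 8 h 33 min
Total worked: 46 h 33 min = 2793 min.
Regular 44 h 0 min = 2640 min at $26.00/h; overtime 2 h 33 min = 153 min at $39.00/h.
Pay = (2640 × $26.00 + 153 × $39.00) ÷ 60 = $1243.45.

$1243.45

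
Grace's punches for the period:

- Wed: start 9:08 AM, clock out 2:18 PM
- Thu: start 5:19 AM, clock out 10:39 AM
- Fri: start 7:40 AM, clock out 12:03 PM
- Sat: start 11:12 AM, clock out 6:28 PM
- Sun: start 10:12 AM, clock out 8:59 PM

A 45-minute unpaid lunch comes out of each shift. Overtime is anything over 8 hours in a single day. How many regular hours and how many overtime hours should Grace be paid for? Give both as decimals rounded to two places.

Regular 27.15 hours, overtime 2.03 hours

Wed: 9:08 AM–2:18 PM = 5 h 10 min; less 45 min break → 4 h 25 min
Thu: 5:19 AM–10:39 AM = 5 h 20 min; less 45 min break → 4 h 35 min
Fri: 7:40 AM–12:03 PM = 4 h 23 min; less 45 min break → 3 h 38 min
Sat: 11:12 AM–6:28 PM = 7 h 16 min; less 45 min break → 6 h 31 min
Sun: 10:12 AM–8:59 PM = 10 h 47 min; less 45 min break → 10 h 2 min
Wed reg 4 h 25 min / OT 0 h 0 min; Thu reg 4 h 35 min / OT 0 h 0 min; Fri reg 3 h 38 min / OT 0 h 0 min; Sat reg 6 h 31 min / OT 0 h 0 min; Sun reg 8 h 0 min / OT 2 h 2 min.
Totals: regular 27 h 9 min, overtime 2 h 2 min.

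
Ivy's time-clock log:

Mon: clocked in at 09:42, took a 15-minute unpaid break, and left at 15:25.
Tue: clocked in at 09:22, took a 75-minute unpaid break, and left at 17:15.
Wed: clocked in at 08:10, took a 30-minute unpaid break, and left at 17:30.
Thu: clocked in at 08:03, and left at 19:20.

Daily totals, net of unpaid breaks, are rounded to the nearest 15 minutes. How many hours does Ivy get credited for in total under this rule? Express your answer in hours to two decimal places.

32.25 hours

Mon: 09:42–15:25 = 5 h 43 min − 15 min = 5 h 28 min → rounds to 5 h 30 min
Tue: 09:22–17:15 = 7 h 53 min − 75 min = 6 h 38 min → rounds to 6 h 45 min
Wed: 08:10–17:30 = 9 h 20 min − 30 min = 8 h 50 min → rounds to 8 h 45 min
Thu: 08:03–19:20 = 11 h 17 min → rounds to 11 h 15 min
Total credited: 32 h 15 min.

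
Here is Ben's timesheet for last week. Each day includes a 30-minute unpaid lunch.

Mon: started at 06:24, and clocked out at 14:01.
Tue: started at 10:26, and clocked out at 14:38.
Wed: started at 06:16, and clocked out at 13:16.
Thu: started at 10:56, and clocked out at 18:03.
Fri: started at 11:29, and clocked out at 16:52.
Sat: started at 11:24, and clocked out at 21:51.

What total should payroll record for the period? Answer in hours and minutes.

38 h 46 min

Mon: 06:24–14:01 = 7 h 37 min; less 30 min break → 7 h 7 min
Tue: 10:26–14:38 = 4 h 12 min; less 30 min break → 3 h 42 min
Wed: 06:16–13:16 = 7 h 0 min; less 30 min break → 6 h 30 min
Thu: 10:56–18:03 = 7 h 7 min; less 30 min break → 6 h 37 min
Fri: 11:29–16:52 = 5 h 23 min; less 30 min break → 4 h 53 min
Sat: 11:24–21:51 = 10 h 27 min; less 30 min break → 9 h 57 min
Total: 7 h 7 min + 3 h 42 min + 6 h 30 min + 6 h 37 min + 4 h 53 min + 9 h 57 min = 38 h 46 min.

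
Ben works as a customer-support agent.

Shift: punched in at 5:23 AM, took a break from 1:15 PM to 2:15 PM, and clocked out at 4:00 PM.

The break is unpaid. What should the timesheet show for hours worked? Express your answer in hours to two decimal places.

9.62 hours

Shift: 5:23 AM–4:00 PM = 10 h 37 min; less 60 min break → 9 h 37 min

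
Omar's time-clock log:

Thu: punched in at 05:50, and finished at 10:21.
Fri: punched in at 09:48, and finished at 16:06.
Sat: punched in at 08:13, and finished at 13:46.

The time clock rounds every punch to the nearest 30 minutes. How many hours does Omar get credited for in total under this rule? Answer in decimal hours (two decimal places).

16.50 hours

Thu: in 05:50→06:00, out 10:21→10:30; 4 h 30 min
Fri: in 09:48→10:00, out 16:06→16:00; 6 h 0 min
Sat: in 08:13→08:00, out 13:46→14:00; 6 h 0 min
Total credited: 16 h 30 min.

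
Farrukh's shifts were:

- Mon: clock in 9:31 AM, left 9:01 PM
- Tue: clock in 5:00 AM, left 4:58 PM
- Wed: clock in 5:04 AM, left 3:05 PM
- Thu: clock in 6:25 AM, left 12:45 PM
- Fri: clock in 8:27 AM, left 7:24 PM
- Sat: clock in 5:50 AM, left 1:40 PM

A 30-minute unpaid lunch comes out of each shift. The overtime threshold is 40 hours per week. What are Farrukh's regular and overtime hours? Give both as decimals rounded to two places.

Regular 40.00 hours, overtime 15.60 hours

Mon: 9:31 AM–9:01 PM = 11 h 30 min; less 30 min break → 11 h 0 min
Tue: 5:00 AM–4:58 PM = 11 h 58 min; less 30 min break → 11 h 28 min
Wed: 5:04 AM–3:05 PM = 10 h 1 min; less 30 min break → 9 h 31 min
Thu: 6:25 AM–12:45 PM = 6 h 20 min; less 30 min break → 5 h 50 min
Fri: 8:27 AM–7:24 PM = 10 h 57 min; less 30 min break → 10 h 27 min
Sat: 5:50 AM–1:40 PM = 7 h 50 min; less 30 min break → 7 h 20 min
Total worked: 55 h 36 min = 55.60 h.
Threshold 40 h → overtime 15 h 36 min, regular 40 h 0 min.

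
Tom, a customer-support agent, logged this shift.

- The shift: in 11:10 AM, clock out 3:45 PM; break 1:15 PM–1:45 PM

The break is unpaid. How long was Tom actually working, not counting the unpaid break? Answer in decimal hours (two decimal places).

4.08 hours

The shift: 11:10 AM–3:45 PM = 4 h 35 min; less 30 min break → 4 h 5 min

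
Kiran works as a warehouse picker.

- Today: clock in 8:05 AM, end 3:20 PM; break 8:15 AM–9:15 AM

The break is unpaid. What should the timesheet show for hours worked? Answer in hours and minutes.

6 h 15 min

Today: 8:05 AM–3:20 PM = 7 h 15 min; less 60 min break → 6 h 15 min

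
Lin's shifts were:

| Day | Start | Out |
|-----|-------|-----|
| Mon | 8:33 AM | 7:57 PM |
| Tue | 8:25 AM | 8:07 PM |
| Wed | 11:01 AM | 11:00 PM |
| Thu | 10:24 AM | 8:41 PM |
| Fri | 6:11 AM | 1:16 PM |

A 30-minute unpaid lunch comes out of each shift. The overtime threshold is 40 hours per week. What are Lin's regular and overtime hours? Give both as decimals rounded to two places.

Mon: 8:33 AM–7:57 PM = 11 h 24 min; less 30 min break → 10 h 54 min
Tue: 8:25 AM–8:07 PM = 11 h 42 min; less 30 min break → 11 h 12 min
Wed: 11:01 AM–11:00 PM = 11 h 59 min; less 30 min break → 11 h 29 min
Thu: 10:24 AM–8:41 PM = 10 h 17 min; less 30 min break → 9 h 47 min
Fri: 6:11 AM–1:16 PM = 7 h 5 min; less 30 min break → 6 h 35 min
Total worked: 49 h 57 min = 49.95 h.
Threshold 40 h → overtime 9 h 57 min, regular 40 h 0 min.

Regular 40.00 hours, overtime 9.95 hours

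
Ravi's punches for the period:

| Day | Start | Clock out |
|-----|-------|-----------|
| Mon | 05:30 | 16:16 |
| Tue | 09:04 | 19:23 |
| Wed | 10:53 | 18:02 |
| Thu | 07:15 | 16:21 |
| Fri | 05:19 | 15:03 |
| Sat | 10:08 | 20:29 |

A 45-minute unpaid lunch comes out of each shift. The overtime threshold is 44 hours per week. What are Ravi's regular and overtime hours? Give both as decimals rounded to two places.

Mon: 05:30–16:16 = 10 h 46 min; less 45 min break → 10 h 1 min
Tue: 09:04–19:23 = 10 h 19 min; less 45 min break → 9 h 34 min
Wed: 10:53–18:02 = 7 h 9 min; less 45 min break → 6 h 24 min
Thu: 07:15–16:21 = 9 h 6 min; less 45 min break → 8 h 21 min
Fri: 05:19–15:03 = 9 h 44 min; less 45 min break → 8 h 59 min
Sat: 10:08–20:29 = 10 h 21 min; less 45 min break → 9 h 36 min
Total worked: 52 h 55 min = 52.92 h.
Threshold 44 h → overtime 8 h 55 min, regular 44 h 0 min.

Regular 44.00 hours, overtime 8.92 hours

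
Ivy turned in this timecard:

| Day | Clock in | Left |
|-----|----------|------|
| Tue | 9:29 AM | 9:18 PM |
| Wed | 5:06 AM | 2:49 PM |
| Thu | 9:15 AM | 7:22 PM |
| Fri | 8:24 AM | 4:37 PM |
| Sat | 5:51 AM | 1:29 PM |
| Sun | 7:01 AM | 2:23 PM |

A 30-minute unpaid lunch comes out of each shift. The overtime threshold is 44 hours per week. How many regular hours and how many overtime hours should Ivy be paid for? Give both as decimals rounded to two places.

Tue: 9:29 AM–9:18 PM = 11 h 49 min; less 30 min break → 11 h 19 min
Wed: 5:06 AM–2:49 PM = 9 h 43 min; less 30 min break → 9 h 13 min
Thu: 9:15 AM–7:22 PM = 10 h 7 min; less 30 min break → 9 h 37 min
Fri: 8:24 AM–4:37 PM = 8 h 13 min; less 30 min break → 7 h 43 min
Sat: 5:51 AM–1:29 PM = 7 h 38 min; less 30 min break → 7 h 8 min
Sun: 7:01 AM–2:23 PM = 7 h 22 min; less 30 min break → 6 h 52 min
Total worked: 51 h 52 min = 51.87 h.
Threshold 44 h → overtime 7 h 52 min, regular 44 h 0 min.

Regular 44.00 hours, overtime 7.87 hours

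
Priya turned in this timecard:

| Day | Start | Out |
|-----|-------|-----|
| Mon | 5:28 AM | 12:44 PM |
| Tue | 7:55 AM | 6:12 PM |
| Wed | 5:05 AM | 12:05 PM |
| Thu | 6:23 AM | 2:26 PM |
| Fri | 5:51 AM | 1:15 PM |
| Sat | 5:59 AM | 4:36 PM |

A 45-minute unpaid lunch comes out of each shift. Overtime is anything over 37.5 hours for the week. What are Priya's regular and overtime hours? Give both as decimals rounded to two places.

Mon: 5:28 AM–12:44 PM = 7 h 16 min; less 45 min break → 6 h 31 min
Tue: 7:55 AM–6:12 PM = 10 h 17 min; less 45 min break → 9 h 32 min
Wed: 5:05 AM–12:05 PM = 7 h 0 min; less 45 min break → 6 h 15 min
Thu: 6:23 AM–2:26 PM = 8 h 3 min; less 45 min break → 7 h 18 min
Fri: 5:51 AM–1:15 PM = 7 h 24 min; less 45 min break → 6 h 39 min
Sat: 5:59 AM–4:36 PM = 10 h 37 min; less 45 min break → 9 h 52 min
Total worked: 46 h 7 min = 46.12 h.
Threshold 37.5 h → overtime 8 h 37 min, regular 37 h 30 min.

Regular 37.50 hours, overtime 8.62 hours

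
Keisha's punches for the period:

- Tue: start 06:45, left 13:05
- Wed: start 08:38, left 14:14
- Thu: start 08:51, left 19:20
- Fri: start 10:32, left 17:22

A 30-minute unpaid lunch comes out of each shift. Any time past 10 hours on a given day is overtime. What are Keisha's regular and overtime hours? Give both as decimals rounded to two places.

Tue: 06:45–13:05 = 6 h 20 min; less 30 min break → 5 h 50 min
Wed: 08:38–14:14 = 5 h 36 min; less 30 min break → 5 h 6 min
Thu: 08:51–19:20 = 10 h 29 min; less 30 min break → 9 h 59 min
Fri: 10:32–17:22 = 6 h 50 min; less 30 min break → 6 h 20 min
Tue reg 5 h 50 min / OT 0 h 0 min; Wed reg 5 h 6 min / OT 0 h 0 min; Thu reg 9 h 59 min / OT 0 h 0 min; Fri reg 6 h 20 min / OT 0 h 0 min.
Totals: regular 27 h 15 min, overtime 0 h 0 min.

Regular 27.25 hours, overtime 0.00 hours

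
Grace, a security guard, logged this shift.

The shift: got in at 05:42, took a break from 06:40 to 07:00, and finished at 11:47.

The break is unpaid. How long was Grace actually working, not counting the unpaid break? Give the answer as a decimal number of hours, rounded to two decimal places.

5.75 hours

The shift: 05:42–11:47 = 6 h 5 min; less 20 min break → 5 h 45 min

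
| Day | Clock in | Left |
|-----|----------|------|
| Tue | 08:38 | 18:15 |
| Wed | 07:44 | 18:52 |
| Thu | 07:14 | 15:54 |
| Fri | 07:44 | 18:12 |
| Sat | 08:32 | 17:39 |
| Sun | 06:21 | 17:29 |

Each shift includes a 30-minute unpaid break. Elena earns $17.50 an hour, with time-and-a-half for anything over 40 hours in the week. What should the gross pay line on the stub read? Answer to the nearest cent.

Tue: 08:38–18:15 = 9 h 37 min; less 30 min break → 9 h 7 min
Wed: 07:44–18:52 = 11 h 8 min; less 30 min break → 10 h 38 min
Thu: 07:14–15:54 = 8 h 40 min; less 30 min break → 8 h 10 min
Fri: 07:44–18:12 = 10 h 28 min; less 30 min break → 9 h 58 min
Sat: 08:32–17:39 = 9 h 7 min; less 30 min break → 8 h 37 min
Sun: 06:21–17:29 = 11 h 8 min; less 30 min break → 10 h 38 min
Total worked: 57 h 8 min = 3428 min.
Regular 40 h 0 min = 2400 min at $17.50/h; overtime 17 h 8 min = 1028 min at $26.25/h.
Pay = (2400 × $17.50 + 1028 × $26.25) ÷ 60 = $1149.75.

$1149.75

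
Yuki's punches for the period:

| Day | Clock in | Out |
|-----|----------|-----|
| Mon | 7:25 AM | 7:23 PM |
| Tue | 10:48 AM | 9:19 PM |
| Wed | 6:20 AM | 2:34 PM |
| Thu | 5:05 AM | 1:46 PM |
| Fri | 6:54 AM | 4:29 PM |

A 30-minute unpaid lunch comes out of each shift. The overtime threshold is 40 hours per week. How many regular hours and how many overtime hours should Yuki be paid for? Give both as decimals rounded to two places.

Regular 40.00 hours, overtime 6.48 hours

Mon: 7:25 AM–7:23 PM = 11 h 58 min; less 30 min break → 11 h 28 min
Tue: 10:48 AM–9:19 PM = 10 h 31 min; less 30 min break → 10 h 1 min
Wed: 6:20 AM–2:34 PM = 8 h 14 min; less 30 min break → 7 h 44 min
Thu: 5:05 AM–1:46 PM = 8 h 41 min; less 30 min break → 8 h 11 min
Fri: 6:54 AM–4:29 PM = 9 h 35 min; less 30 min break → 9 h 5 min
Total worked: 46 h 29 min = 46.48 h.
Threshold 40 h → overtime 6 h 29 min, regular 40 h 0 min.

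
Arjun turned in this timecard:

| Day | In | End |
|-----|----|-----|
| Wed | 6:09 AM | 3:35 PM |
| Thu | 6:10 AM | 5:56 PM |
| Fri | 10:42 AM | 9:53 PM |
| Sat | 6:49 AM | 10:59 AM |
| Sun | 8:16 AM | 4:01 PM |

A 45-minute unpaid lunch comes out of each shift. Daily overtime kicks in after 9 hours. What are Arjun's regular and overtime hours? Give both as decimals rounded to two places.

Regular 37.10 hours, overtime 3.45 hours

Wed: 6:09 AM–3:35 PM = 9 h 26 min; less 45 min break → 8 h 41 min
Thu: 6:10 AM–5:56 PM = 11 h 46 min; less 45 min break → 11 h 1 min
Fri: 10:42 AM–9:53 PM = 11 h 11 min; less 45 min break → 10 h 26 min
Sat: 6:49 AM–10:59 AM = 4 h 10 min; less 45 min break → 3 h 25 min
Sun: 8:16 AM–4:01 PM = 7 h 45 min; less 45 min break → 7 h 0 min
Wed reg 8 h 41 min / OT 0 h 0 min; Thu reg 9 h 0 min / OT 2 h 1 min; Fri reg 9 h 0 min / OT 1 h 26 min; Sat reg 3 h 25 min / OT 0 h 0 min; Sun reg 7 h 0 min / OT 0 h 0 min.
Totals: regular 37 h 6 min, overtime 3 h 27 min.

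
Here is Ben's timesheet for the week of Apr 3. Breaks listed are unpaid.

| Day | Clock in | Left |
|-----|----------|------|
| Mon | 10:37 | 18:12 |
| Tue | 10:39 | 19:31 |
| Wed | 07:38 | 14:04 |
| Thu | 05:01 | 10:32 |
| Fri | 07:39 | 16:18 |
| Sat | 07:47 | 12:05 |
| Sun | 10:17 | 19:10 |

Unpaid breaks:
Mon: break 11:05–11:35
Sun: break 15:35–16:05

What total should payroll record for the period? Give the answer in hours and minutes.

49 h 14 min

Mon: 10:37–18:12 = 7 h 35 min; less 30 min break → 7 h 5 min
Tue: 10:39–19:31 = 8 h 52 min
Wed: 07:38–14:04 = 6 h 26 min
Thu: 05:01–10:32 = 5 h 31 min
Fri: 07:39–16:18 = 8 h 39 min
Sat: 07:47–12:05 = 4 h 18 min
Sun: 10:17–19:10 = 8 h 53 min; less 30 min break → 8 h 23 min
Total: 7 h 5 min + 8 h 52 min + 6 h 26 min + 5 h 31 min + 8 h 39 min + 4 h 18 min + 8 h 23 min = 49 h 14 min.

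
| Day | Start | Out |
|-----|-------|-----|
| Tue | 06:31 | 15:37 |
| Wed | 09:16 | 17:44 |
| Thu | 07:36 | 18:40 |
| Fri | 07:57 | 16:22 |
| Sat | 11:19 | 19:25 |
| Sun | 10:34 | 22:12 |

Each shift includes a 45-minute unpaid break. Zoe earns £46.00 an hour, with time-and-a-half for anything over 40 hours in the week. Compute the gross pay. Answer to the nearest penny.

£2687.55

Tue: 06:31–15:37 = 9 h 6 min; less 45 min break → 8 h 21 min
Wed: 09:16–17:44 = 8 h 28 min; less 45 min break → 7 h 43 min
Thu: 07:36–18:40 = 11 h 4 min; less 45 min break → 10 h 19 min
Fri: 07:57–16:22 = 8 h 25 min; less 45 min break → 7 h 40 min
Sat: 11:19–19:25 = 8 h 6 min; less 45 min break → 7 h 21 min
Sun: 10:34–22:12 = 11 h 38 min; less 45 min break → 10 h 53 min
Total worked: 52 h 17 min = 3137 min.
Regular 40 h 0 min = 2400 min at £46.00/h; overtime 12 h 17 min = 737 min at £69.00/h.
Pay = (2400 × £46.00 + 737 × £69.00) ÷ 60 = £2687.55.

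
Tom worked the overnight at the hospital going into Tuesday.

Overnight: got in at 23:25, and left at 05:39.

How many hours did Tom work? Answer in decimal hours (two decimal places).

6.23 hours

Overnight: 23:25 → midnight = 0 h 35 min; midnight → 05:39 = 5 h 39 min; span 6 h 14 min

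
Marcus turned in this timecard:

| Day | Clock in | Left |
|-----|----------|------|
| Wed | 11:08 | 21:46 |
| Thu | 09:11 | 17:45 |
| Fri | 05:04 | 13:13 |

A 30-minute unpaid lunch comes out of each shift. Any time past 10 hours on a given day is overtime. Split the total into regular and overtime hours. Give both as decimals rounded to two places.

Regular 25.72 hours, overtime 0.13 hours

Wed: 11:08–21:46 = 10 h 38 min; less 30 min break → 10 h 8 min
Thu: 09:11–17:45 = 8 h 34 min; less 30 min break → 8 h 4 min
Fri: 05:04–13:13 = 8 h 9 min; less 30 min break → 7 h 39 min
Wed reg 10 h 0 min / OT 0 h 8 min; Thu reg 8 h 4 min / OT 0 h 0 min; Fri reg 7 h 39 min / OT 0 h 0 min.
Totals: regular 25 h 43 min, overtime 0 h 8 min.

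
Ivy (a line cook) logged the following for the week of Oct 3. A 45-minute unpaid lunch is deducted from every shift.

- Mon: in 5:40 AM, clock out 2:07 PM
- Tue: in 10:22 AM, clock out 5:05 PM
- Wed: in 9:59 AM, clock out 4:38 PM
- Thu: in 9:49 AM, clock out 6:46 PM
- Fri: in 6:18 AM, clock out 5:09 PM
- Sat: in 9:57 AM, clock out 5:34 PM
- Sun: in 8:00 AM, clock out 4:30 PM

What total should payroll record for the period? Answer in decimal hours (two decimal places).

52.48 hours

Mon: 5:40 AM–2:07 PM = 8 h 27 min; less 45 min break → 7 h 42 min
Tue: 10:22 AM–5:05 PM = 6 h 43 min; less 45 min break → 5 h 58 min
Wed: 9:59 AM–4:38 PM = 6 h 39 min; less 45 min break → 5 h 54 min
Thu: 9:49 AM–6:46 PM = 8 h 57 min; less 45 min break → 8 h 12 min
Fri: 6:18 AM–5:09 PM = 10 h 51 min; less 45 min break → 10 h 6 min
Sat: 9:57 AM–5:34 PM = 7 h 37 min; less 45 min break → 6 h 52 min
Sun: 8:00 AM–4:30 PM = 8 h 30 min; less 45 min break → 7 h 45 min
Total: 7 h 42 min + 5 h 58 min + 5 h 54 min + 8 h 12 min + 10 h 6 min + 6 h 52 min + 7 h 45 min = 52 h 29 min.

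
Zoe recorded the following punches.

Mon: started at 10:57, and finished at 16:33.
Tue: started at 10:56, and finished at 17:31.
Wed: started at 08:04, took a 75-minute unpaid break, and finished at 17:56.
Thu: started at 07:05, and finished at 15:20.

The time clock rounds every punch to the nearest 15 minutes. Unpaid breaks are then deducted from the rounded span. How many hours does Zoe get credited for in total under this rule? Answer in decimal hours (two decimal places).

29.00 hours

Mon: in 10:57→11:00, out 16:33→16:30; 5 h 30 min
Tue: in 10:56→11:00, out 17:31→17:30; 6 h 30 min
Wed: in 08:04→08:00, out 17:56→18:00; 10 h 0 min − 75 min = 8 h 45 min
Thu: in 07:05→07:00, out 15:20→15:15; 8 h 15 min
Total credited: 29 h 0 min.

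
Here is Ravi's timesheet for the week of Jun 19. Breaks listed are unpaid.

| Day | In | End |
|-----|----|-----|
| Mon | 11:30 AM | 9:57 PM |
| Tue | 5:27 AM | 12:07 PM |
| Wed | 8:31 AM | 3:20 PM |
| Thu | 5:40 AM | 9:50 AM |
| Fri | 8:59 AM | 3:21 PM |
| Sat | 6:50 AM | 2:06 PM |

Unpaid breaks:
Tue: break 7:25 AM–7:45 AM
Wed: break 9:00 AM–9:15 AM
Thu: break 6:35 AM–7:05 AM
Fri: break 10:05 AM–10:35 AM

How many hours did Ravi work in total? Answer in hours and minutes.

Mon: 11:30 AM–9:57 PM = 10 h 27 min
Tue: 5:27 AM–12:07 PM = 6 h 40 min; less 20 min break → 6 h 20 min
Wed: 8:31 AM–3:20 PM = 6 h 49 min; less 15 min break → 6 h 34 min
Thu: 5:40 AM–9:50 AM = 4 h 10 min; less 30 min break → 3 h 40 min
Fri: 8:59 AM–3:21 PM = 6 h 22 min; less 30 min break → 5 h 52 min
Sat: 6:50 AM–2:06 PM = 7 h 16 min
Total: 10 h 27 min + 6 h 20 min + 6 h 34 min + 3 h 40 min + 5 h 52 min + 7 h 16 min = 40 h 9 min.

40 h 9 min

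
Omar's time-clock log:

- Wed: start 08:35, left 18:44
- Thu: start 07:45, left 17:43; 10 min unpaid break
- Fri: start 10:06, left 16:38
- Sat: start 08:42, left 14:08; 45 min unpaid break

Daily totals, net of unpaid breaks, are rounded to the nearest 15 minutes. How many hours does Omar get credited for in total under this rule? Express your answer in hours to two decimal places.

31.25 hours

Wed: 08:35–18:44 = 10 h 9 min → rounds to 10 h 15 min
Thu: 07:45–17:43 = 9 h 58 min − 10 min = 9 h 48 min → rounds to 9 h 45 min
Fri: 10:06–16:38 = 6 h 32 min → rounds to 6 h 30 min
Sat: 08:42–14:08 = 5 h 26 min − 45 min = 4 h 41 min → rounds to 4 h 45 min
Total credited: 31 h 15 min.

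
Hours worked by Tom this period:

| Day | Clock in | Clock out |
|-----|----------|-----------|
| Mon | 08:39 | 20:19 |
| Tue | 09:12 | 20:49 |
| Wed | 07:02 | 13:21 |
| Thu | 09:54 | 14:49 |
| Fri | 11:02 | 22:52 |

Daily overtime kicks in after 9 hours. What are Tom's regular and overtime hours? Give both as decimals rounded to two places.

Mon: 08:39–20:19 = 11 h 40 min
Tue: 09:12–20:49 = 11 h 37 min
Wed: 07:02–13:21 = 6 h 19 min
Thu: 09:54–14:49 = 4 h 55 min
Fri: 11:02–22:52 = 11 h 50 min
Mon reg 9 h 0 min / OT 2 h 40 min; Tue reg 9 h 0 min / OT 2 h 37 min; Wed reg 6 h 19 min / OT 0 h 0 min; Thu reg 4 h 55 min / OT 0 h 0 min; Fri reg 9 h 0 min / OT 2 h 50 min.
Totals: regular 38 h 14 min, overtime 8 h 7 min.

Regular 38.23 hours, overtime 8.12 hours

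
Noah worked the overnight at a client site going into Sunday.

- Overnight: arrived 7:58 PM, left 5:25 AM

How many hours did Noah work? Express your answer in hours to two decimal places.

9.45 hours

Overnight: 7:58 PM → midnight = 4 h 2 min; midnight → 5:25 AM = 5 h 25 min; span 9 h 27 min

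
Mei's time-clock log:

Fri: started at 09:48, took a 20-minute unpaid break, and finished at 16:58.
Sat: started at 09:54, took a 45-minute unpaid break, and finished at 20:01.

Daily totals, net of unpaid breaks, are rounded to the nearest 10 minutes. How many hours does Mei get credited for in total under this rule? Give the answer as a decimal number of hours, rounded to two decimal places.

16.17 hours

Fri: 09:48–16:58 = 7 h 10 min − 20 min = 6 h 50 min → rounds to 6 h 50 min
Sat: 09:54–20:01 = 10 h 7 min − 45 min = 9 h 22 min → rounds to 9 h 20 min
Total credited: 16 h 10 min.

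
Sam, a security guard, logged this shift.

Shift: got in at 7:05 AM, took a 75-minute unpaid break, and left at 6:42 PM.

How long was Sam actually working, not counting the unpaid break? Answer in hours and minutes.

10 h 22 min

Shift: 7:05 AM–6:42 PM = 11 h 37 min; less 75 min break → 10 h 22 min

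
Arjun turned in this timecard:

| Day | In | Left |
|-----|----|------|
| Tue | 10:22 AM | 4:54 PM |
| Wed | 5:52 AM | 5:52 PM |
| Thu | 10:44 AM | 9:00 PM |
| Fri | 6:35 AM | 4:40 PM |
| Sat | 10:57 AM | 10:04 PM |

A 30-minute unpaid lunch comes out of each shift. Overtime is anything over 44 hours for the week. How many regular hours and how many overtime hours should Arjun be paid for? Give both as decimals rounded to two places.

Tue: 10:22 AM–4:54 PM = 6 h 32 min; less 30 min break → 6 h 2 min
Wed: 5:52 AM–5:52 PM = 12 h 0 min; less 30 min break → 11 h 30 min
Thu: 10:44 AM–9:00 PM = 10 h 16 min; less 30 min break → 9 h 46 min
Fri: 6:35 AM–4:40 PM = 10 h 5 min; less 30 min break → 9 h 35 min
Sat: 10:57 AM–10:04 PM = 11 h 7 min; less 30 min break → 10 h 37 min
Total worked: 47 h 30 min = 47.50 h.
Threshold 44 h → overtime 3 h 30 min, regular 44 h 0 min.

Regular 44.00 hours, overtime 3.50 hours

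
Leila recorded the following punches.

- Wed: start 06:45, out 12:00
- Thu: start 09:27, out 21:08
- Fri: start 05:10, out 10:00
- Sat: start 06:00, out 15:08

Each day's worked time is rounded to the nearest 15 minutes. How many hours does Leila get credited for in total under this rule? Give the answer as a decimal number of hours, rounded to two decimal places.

Wed: 06:45–12:00 = 5 h 15 min → rounds to 5 h 15 min
Thu: 09:27–21:08 = 11 h 41 min → rounds to 11 h 45 min
Fri: 05:10–10:00 = 4 h 50 min → rounds to 4 h 45 min
Sat: 06:00–15:08 = 9 h 8 min → rounds to 9 h 15 min
Total credited: 31 h 0 min.

31.00 hours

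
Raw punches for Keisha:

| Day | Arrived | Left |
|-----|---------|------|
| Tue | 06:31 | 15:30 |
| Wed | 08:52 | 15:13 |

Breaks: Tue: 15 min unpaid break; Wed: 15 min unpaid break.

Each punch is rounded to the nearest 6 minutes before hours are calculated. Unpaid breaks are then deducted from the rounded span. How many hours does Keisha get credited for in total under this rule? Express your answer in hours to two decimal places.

14.80 hours

Tue: in 06:31→06:30, out 15:30→15:30; 9 h 0 min − 15 min = 8 h 45 min
Wed: in 08:52→08:54, out 15:13→15:12; 6 h 18 min − 15 min = 6 h 3 min
Total credited: 14 h 48 min.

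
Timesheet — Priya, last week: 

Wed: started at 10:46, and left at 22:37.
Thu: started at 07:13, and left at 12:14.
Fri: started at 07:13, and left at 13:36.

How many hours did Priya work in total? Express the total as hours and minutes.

Wed: 10:46–22:37 = 11 h 51 min
Thu: 07:13–12:14 = 5 h 1 min
Fri: 07:13–13:36 = 6 h 23 min
Total: 11 h 51 min + 5 h 1 min + 6 h 23 min = 23 h 15 min.

23 h 15 min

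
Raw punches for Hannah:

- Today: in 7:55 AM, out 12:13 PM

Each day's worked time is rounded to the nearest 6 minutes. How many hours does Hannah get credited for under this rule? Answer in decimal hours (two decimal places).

4.30 hours

Today: 7:55 AM–12:13 PM = 4 h 18 min → rounds to 4 h 18 min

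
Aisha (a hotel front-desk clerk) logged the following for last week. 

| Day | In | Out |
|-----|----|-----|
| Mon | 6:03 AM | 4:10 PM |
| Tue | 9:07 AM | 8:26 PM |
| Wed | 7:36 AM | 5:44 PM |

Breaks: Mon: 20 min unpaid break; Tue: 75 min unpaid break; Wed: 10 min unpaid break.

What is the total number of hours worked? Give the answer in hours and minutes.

Mon: 6:03 AM–4:10 PM = 10 h 7 min; less 20 min break → 9 h 47 min
Tue: 9:07 AM–8:26 PM = 11 h 19 min; less 75 min break → 10 h 4 min
Wed: 7:36 AM–5:44 PM = 10 h 8 min; less 10 min break → 9 h 58 min
Total: 9 h 47 min + 10 h 4 min + 9 h 58 min = 29 h 49 min.

29 h 49 min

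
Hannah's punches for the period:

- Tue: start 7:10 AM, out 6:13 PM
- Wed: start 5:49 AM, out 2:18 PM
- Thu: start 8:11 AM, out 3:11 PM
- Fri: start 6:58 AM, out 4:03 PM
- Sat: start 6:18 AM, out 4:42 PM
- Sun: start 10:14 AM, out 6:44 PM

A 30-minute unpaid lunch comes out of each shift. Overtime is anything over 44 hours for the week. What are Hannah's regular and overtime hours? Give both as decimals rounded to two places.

Tue: 7:10 AM–6:13 PM = 11 h 3 min; less 30 min break → 10 h 33 min
Wed: 5:49 AM–2:18 PM = 8 h 29 min; less 30 min break → 7 h 59 min
Thu: 8:11 AM–3:11 PM = 7 h 0 min; less 30 min break → 6 h 30 min
Fri: 6:58 AM–4:03 PM = 9 h 5 min; less 30 min break → 8 h 35 min
Sat: 6:18 AM–4:42 PM = 10 h 24 min; less 30 min break → 9 h 54 min
Sun: 10:14 AM–6:44 PM = 8 h 30 min; less 30 min break → 8 h 0 min
Total worked: 51 h 31 min = 51.52 h.
Threshold 44 h → overtime 7 h 31 min, regular 44 h 0 min.

Regular 44.00 hours, overtime 7.52 hours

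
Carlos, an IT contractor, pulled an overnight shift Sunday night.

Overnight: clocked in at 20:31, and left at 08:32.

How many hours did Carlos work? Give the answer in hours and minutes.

12 h 1 min

Overnight: 20:31 → midnight = 3 h 29 min; midnight → 08:32 = 8 h 32 min; span 12 h 1 min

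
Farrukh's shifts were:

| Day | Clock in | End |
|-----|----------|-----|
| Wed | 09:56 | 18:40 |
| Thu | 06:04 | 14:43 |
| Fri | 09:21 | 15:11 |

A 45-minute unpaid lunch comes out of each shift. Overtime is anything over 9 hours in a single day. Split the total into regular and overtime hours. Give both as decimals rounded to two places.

Wed: 09:56–18:40 = 8 h 44 min; less 45 min break → 7 h 59 min
Thu: 06:04–14:43 = 8 h 39 min; less 45 min break → 7 h 54 min
Fri: 09:21–15:11 = 5 h 50 min; less 45 min break → 5 h 5 min
Wed reg 7 h 59 min / OT 0 h 0 min; Thu reg 7 h 54 min / OT 0 h 0 min; Fri reg 5 h 5 min / OT 0 h 0 min.
Totals: regular 20 h 58 min, overtime 0 h 0 min.

Regular 20.97 hours, overtime 0.00 hours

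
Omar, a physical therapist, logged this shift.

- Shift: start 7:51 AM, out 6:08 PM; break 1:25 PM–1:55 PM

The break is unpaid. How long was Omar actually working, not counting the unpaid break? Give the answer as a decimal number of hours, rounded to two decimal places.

Shift: 7:51 AM–6:08 PM = 10 h 17 min; less 30 min break → 9 h 47 min

9.78 hours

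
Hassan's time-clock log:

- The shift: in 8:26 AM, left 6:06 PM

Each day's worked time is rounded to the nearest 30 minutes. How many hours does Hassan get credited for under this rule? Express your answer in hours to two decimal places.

The shift: 8:26 AM–6:06 PM = 9 h 40 min → rounds to 9 h 30 min

9.50 hours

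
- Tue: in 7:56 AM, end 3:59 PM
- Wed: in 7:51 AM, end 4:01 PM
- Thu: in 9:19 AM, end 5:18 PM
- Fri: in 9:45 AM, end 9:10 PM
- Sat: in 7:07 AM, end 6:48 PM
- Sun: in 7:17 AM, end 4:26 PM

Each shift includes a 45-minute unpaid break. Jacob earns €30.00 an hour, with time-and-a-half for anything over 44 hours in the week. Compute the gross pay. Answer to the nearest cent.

€1677.75

Tue: 7:56 AM–3:59 PM = 8 h 3 min; less 45 min break → 7 h 18 min
Wed: 7:51 AM–4:01 PM = 8 h 10 min; less 45 min break → 7 h 25 min
Thu: 9:19 AM–5:18 PM = 7 h 59 min; less 45 min break → 7 h 14 min
Fri: 9:45 AM–9:10 PM = 11 h 25 min; less 45 min break → 10 h 40 min
Sat: 7:07 AM–6:48 PM = 11 h 41 min; less 45 min break → 10 h 56 min
Sun: 7:17 AM–4:26 PM = 9 h 9 min; less 45 min break → 8 h 24 min
Total worked: 51 h 57 min = 3117 min.
Regular 44 h 0 min = 2640 min at €30.00/h; overtime 7 h 57 min = 477 min at €45.00/h.
Pay = (2640 × €30.00 + 477 × €45.00) ÷ 60 = €1677.75.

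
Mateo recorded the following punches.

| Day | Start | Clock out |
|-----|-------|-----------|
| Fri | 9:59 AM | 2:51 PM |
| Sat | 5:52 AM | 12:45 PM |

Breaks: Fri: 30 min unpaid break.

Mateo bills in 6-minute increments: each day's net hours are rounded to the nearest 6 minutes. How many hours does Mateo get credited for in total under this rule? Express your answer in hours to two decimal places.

11.30 hours

Fri: 9:59 AM–2:51 PM = 4 h 52 min − 30 min = 4 h 22 min → rounds to 4 h 24 min
Sat: 5:52 AM–12:45 PM = 6 h 53 min → rounds to 6 h 54 min
Total credited: 11 h 18 min.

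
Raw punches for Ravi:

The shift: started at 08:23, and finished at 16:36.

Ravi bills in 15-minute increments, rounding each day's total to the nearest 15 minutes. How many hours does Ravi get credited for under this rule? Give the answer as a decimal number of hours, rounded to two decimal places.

8.25 hours

The shift: 08:23–16:36 = 8 h 13 min → rounds to 8 h 15 min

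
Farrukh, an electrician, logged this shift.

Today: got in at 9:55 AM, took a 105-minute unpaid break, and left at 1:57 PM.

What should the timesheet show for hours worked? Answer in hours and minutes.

2 h 17 min

Today: 9:55 AM–1:57 PM = 4 h 2 min; less 105 min break → 2 h 17 min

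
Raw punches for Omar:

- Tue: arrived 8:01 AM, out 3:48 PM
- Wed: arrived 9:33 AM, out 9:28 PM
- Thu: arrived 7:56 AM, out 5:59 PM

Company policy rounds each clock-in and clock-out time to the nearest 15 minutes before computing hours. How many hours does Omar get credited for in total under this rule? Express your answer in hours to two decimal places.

29.75 hours

Tue: in 8:01 AM→8:00 AM, out 3:48 PM→3:45 PM; 7 h 45 min
Wed: in 9:33 AM→9:30 AM, out 9:28 PM→9:30 PM; 12 h 0 min
Thu: in 7:56 AM→8:00 AM, out 5:59 PM→6:00 PM; 10 h 0 min
Total credited: 29 h 45 min.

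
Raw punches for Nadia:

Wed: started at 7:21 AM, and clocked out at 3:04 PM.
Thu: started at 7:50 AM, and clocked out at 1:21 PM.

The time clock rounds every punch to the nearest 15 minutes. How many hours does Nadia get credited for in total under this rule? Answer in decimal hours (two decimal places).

Wed: in 7:21 AM→7:15 AM, out 3:04 PM→3:00 PM; 7 h 45 min
Thu: in 7:50 AM→7:45 AM, out 1:21 PM→1:15 PM; 5 h 30 min
Total credited: 13 h 15 min.

13.25 hours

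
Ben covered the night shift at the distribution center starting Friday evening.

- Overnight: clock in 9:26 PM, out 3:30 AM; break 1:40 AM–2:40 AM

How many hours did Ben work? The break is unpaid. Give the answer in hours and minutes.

5 h 4 min

Overnight: 9:26 PM → midnight = 2 h 34 min; midnight → 3:30 AM = 3 h 30 min; span 6 h 4 min; less 60 min break → 5 h 4 min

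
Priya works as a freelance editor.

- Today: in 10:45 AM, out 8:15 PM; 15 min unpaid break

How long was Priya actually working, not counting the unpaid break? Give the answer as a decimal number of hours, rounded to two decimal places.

Today: 10:45 AM–8:15 PM = 9 h 30 min; less 15 min break → 9 h 15 min

9.25 hours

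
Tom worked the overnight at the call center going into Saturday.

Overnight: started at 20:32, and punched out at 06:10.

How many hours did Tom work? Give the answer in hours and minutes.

9 h 38 min

Overnight: 20:32 → midnight = 3 h 28 min; midnight → 06:10 = 6 h 10 min; span 9 h 38 min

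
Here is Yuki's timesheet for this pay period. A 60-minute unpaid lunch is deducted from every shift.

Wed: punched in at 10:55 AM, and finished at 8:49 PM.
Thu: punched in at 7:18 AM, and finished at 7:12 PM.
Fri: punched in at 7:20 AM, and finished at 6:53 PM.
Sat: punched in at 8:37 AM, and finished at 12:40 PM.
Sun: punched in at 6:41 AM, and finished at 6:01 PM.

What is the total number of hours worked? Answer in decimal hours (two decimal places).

43.73 hours

Wed: 10:55 AM–8:49 PM = 9 h 54 min; less 60 min break → 8 h 54 min
Thu: 7:18 AM–7:12 PM = 11 h 54 min; less 60 min break → 10 h 54 min
Fri: 7:20 AM–6:53 PM = 11 h 33 min; less 60 min break → 10 h 33 min
Sat: 8:37 AM–12:40 PM = 4 h 3 min; less 60 min break → 3 h 3 min
Sun: 6:41 AM–6:01 PM = 11 h 20 min; less 60 min break → 10 h 20 min
Total: 8 h 54 min + 10 h 54 min + 10 h 33 min + 3 h 3 min + 10 h 20 min = 43 h 44 min.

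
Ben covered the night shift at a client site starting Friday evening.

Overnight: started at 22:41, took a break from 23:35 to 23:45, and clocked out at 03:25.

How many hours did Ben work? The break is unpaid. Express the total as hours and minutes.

Overnight: 22:41 → midnight = 1 h 19 min; midnight → 03:25 = 3 h 25 min; span 4 h 44 min; less 10 min break → 4 h 34 min

4 h 34 min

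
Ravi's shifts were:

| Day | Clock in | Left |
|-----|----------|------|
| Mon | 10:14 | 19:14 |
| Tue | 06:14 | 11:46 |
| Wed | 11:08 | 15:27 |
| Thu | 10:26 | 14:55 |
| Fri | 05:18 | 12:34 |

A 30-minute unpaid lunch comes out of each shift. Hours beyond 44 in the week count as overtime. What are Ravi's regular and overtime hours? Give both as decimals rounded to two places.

Mon: 10:14–19:14 = 9 h 0 min; less 30 min break → 8 h 30 min
Tue: 06:14–11:46 = 5 h 32 min; less 30 min break → 5 h 2 min
Wed: 11:08–15:27 = 4 h 19 min; less 30 min break → 3 h 49 min
Thu: 10:26–14:55 = 4 h 29 min; less 30 min break → 3 h 59 min
Fri: 05:18–12:34 = 7 h 16 min; less 30 min break → 6 h 46 min
Total worked: 28 h 6 min = 28.10 h.
Threshold 44 h → overtime 0 h 0 min, regular 28 h 6 min.

Regular 28.10 hours, overtime 0.00 hours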